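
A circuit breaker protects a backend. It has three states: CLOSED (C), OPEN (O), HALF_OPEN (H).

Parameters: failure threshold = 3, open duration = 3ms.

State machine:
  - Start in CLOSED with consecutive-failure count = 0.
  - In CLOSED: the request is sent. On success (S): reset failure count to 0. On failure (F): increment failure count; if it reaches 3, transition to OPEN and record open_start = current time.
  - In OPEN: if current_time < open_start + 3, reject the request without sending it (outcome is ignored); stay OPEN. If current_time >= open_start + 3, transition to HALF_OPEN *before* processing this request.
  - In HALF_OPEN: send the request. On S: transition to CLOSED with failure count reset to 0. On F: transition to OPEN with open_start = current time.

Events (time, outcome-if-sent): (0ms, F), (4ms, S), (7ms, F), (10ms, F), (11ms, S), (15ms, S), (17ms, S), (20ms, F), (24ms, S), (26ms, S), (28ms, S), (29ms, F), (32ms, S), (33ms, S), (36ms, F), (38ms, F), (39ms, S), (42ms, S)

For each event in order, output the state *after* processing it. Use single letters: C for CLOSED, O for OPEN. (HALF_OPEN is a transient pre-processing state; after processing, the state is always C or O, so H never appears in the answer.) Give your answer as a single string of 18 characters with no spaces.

Answer: CCCCCCCCCCCCCCCCCC

Derivation:
State after each event:
  event#1 t=0ms outcome=F: state=CLOSED
  event#2 t=4ms outcome=S: state=CLOSED
  event#3 t=7ms outcome=F: state=CLOSED
  event#4 t=10ms outcome=F: state=CLOSED
  event#5 t=11ms outcome=S: state=CLOSED
  event#6 t=15ms outcome=S: state=CLOSED
  event#7 t=17ms outcome=S: state=CLOSED
  event#8 t=20ms outcome=F: state=CLOSED
  event#9 t=24ms outcome=S: state=CLOSED
  event#10 t=26ms outcome=S: state=CLOSED
  event#11 t=28ms outcome=S: state=CLOSED
  event#12 t=29ms outcome=F: state=CLOSED
  event#13 t=32ms outcome=S: state=CLOSED
  event#14 t=33ms outcome=S: state=CLOSED
  event#15 t=36ms outcome=F: state=CLOSED
  event#16 t=38ms outcome=F: state=CLOSED
  event#17 t=39ms outcome=S: state=CLOSED
  event#18 t=42ms outcome=S: state=CLOSED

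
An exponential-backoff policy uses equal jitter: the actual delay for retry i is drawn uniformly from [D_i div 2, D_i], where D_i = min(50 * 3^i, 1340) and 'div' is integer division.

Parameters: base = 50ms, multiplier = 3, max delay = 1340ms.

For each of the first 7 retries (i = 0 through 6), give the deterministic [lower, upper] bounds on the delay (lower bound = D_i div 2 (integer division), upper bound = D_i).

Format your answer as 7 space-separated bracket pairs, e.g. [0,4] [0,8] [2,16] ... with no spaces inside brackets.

Answer: [25,50] [75,150] [225,450] [670,1340] [670,1340] [670,1340] [670,1340]

Derivation:
Computing bounds per retry:
  i=0: D_i=min(50*3^0,1340)=50, bounds=[25,50]
  i=1: D_i=min(50*3^1,1340)=150, bounds=[75,150]
  i=2: D_i=min(50*3^2,1340)=450, bounds=[225,450]
  i=3: D_i=min(50*3^3,1340)=1340, bounds=[670,1340]
  i=4: D_i=min(50*3^4,1340)=1340, bounds=[670,1340]
  i=5: D_i=min(50*3^5,1340)=1340, bounds=[670,1340]
  i=6: D_i=min(50*3^6,1340)=1340, bounds=[670,1340]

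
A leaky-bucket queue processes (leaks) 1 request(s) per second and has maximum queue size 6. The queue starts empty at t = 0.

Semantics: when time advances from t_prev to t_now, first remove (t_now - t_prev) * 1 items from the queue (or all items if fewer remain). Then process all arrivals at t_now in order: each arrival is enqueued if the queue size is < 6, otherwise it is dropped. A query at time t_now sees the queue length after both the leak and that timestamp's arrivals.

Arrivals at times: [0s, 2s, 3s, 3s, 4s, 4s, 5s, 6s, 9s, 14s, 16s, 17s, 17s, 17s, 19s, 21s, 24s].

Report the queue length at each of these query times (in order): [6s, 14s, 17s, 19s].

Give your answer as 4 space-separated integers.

Answer: 3 1 3 2

Derivation:
Queue lengths at query times:
  query t=6s: backlog = 3
  query t=14s: backlog = 1
  query t=17s: backlog = 3
  query t=19s: backlog = 2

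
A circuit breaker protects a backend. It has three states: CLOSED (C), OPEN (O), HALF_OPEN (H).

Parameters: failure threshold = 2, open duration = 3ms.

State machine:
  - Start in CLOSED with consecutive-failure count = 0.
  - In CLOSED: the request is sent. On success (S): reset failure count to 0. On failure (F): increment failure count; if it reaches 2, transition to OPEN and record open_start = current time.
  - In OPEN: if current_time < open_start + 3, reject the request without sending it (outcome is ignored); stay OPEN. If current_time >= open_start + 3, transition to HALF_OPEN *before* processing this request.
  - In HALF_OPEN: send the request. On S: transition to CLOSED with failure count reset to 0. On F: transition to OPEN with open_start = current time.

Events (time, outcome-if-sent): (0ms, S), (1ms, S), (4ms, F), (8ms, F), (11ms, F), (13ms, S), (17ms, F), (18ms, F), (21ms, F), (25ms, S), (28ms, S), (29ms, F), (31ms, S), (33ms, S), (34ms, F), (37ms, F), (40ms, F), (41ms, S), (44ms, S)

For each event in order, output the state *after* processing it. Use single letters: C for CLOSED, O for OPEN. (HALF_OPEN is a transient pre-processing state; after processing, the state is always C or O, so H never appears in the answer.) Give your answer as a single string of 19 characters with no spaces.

Answer: CCCOOOOOOCCCCCCOOOC

Derivation:
State after each event:
  event#1 t=0ms outcome=S: state=CLOSED
  event#2 t=1ms outcome=S: state=CLOSED
  event#3 t=4ms outcome=F: state=CLOSED
  event#4 t=8ms outcome=F: state=OPEN
  event#5 t=11ms outcome=F: state=OPEN
  event#6 t=13ms outcome=S: state=OPEN
  event#7 t=17ms outcome=F: state=OPEN
  event#8 t=18ms outcome=F: state=OPEN
  event#9 t=21ms outcome=F: state=OPEN
  event#10 t=25ms outcome=S: state=CLOSED
  event#11 t=28ms outcome=S: state=CLOSED
  event#12 t=29ms outcome=F: state=CLOSED
  event#13 t=31ms outcome=S: state=CLOSED
  event#14 t=33ms outcome=S: state=CLOSED
  event#15 t=34ms outcome=F: state=CLOSED
  event#16 t=37ms outcome=F: state=OPEN
  event#17 t=40ms outcome=F: state=OPEN
  event#18 t=41ms outcome=S: state=OPEN
  event#19 t=44ms outcome=S: state=CLOSED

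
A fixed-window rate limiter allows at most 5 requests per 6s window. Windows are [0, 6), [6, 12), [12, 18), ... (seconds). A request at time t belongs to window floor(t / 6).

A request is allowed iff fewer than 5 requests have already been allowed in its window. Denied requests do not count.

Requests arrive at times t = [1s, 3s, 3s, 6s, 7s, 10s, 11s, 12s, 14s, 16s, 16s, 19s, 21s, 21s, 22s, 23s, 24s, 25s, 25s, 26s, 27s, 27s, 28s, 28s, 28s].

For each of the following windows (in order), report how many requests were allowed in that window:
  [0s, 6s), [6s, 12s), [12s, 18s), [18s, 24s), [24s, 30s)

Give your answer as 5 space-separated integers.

Answer: 3 4 4 5 5

Derivation:
Processing requests:
  req#1 t=1s (window 0): ALLOW
  req#2 t=3s (window 0): ALLOW
  req#3 t=3s (window 0): ALLOW
  req#4 t=6s (window 1): ALLOW
  req#5 t=7s (window 1): ALLOW
  req#6 t=10s (window 1): ALLOW
  req#7 t=11s (window 1): ALLOW
  req#8 t=12s (window 2): ALLOW
  req#9 t=14s (window 2): ALLOW
  req#10 t=16s (window 2): ALLOW
  req#11 t=16s (window 2): ALLOW
  req#12 t=19s (window 3): ALLOW
  req#13 t=21s (window 3): ALLOW
  req#14 t=21s (window 3): ALLOW
  req#15 t=22s (window 3): ALLOW
  req#16 t=23s (window 3): ALLOW
  req#17 t=24s (window 4): ALLOW
  req#18 t=25s (window 4): ALLOW
  req#19 t=25s (window 4): ALLOW
  req#20 t=26s (window 4): ALLOW
  req#21 t=27s (window 4): ALLOW
  req#22 t=27s (window 4): DENY
  req#23 t=28s (window 4): DENY
  req#24 t=28s (window 4): DENY
  req#25 t=28s (window 4): DENY

Allowed counts by window: 3 4 4 5 5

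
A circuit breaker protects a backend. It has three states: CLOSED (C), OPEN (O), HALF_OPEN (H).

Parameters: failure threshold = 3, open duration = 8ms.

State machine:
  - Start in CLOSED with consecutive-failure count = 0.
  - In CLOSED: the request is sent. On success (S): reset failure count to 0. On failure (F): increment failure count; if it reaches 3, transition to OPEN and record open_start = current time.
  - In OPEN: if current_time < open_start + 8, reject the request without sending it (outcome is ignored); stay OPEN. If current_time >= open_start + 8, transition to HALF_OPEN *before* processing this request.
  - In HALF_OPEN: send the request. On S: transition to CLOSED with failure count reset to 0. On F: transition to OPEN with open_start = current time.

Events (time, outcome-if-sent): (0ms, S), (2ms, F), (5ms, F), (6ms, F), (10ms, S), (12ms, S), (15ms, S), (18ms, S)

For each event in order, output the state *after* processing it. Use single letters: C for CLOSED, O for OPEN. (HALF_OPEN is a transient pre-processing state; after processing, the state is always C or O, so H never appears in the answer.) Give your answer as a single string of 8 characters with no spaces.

Answer: CCCOOOCC

Derivation:
State after each event:
  event#1 t=0ms outcome=S: state=CLOSED
  event#2 t=2ms outcome=F: state=CLOSED
  event#3 t=5ms outcome=F: state=CLOSED
  event#4 t=6ms outcome=F: state=OPEN
  event#5 t=10ms outcome=S: state=OPEN
  event#6 t=12ms outcome=S: state=OPEN
  event#7 t=15ms outcome=S: state=CLOSED
  event#8 t=18ms outcome=S: state=CLOSED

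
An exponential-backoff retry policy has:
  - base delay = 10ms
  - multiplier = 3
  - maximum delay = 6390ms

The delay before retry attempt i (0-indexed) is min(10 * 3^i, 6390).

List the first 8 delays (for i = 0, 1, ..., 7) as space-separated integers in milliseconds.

Computing each delay:
  i=0: min(10*3^0, 6390) = 10
  i=1: min(10*3^1, 6390) = 30
  i=2: min(10*3^2, 6390) = 90
  i=3: min(10*3^3, 6390) = 270
  i=4: min(10*3^4, 6390) = 810
  i=5: min(10*3^5, 6390) = 2430
  i=6: min(10*3^6, 6390) = 6390
  i=7: min(10*3^7, 6390) = 6390

Answer: 10 30 90 270 810 2430 6390 6390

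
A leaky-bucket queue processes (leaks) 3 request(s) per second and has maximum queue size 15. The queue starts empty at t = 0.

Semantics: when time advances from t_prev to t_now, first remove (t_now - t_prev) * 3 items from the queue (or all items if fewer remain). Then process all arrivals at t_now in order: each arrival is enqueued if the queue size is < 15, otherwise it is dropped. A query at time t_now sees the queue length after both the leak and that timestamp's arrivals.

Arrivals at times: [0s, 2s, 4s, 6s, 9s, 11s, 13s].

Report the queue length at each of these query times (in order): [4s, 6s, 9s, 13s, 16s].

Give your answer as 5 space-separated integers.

Answer: 1 1 1 1 0

Derivation:
Queue lengths at query times:
  query t=4s: backlog = 1
  query t=6s: backlog = 1
  query t=9s: backlog = 1
  query t=13s: backlog = 1
  query t=16s: backlog = 0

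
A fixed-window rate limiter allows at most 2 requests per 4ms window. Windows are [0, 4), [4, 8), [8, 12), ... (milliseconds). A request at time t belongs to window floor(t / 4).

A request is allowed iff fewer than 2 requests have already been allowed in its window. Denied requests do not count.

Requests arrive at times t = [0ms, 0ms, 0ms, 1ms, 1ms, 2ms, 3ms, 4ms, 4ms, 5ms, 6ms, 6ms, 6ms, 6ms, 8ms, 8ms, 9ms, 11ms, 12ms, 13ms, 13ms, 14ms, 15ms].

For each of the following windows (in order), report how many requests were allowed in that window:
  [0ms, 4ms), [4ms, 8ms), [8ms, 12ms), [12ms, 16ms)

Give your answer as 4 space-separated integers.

Answer: 2 2 2 2

Derivation:
Processing requests:
  req#1 t=0ms (window 0): ALLOW
  req#2 t=0ms (window 0): ALLOW
  req#3 t=0ms (window 0): DENY
  req#4 t=1ms (window 0): DENY
  req#5 t=1ms (window 0): DENY
  req#6 t=2ms (window 0): DENY
  req#7 t=3ms (window 0): DENY
  req#8 t=4ms (window 1): ALLOW
  req#9 t=4ms (window 1): ALLOW
  req#10 t=5ms (window 1): DENY
  req#11 t=6ms (window 1): DENY
  req#12 t=6ms (window 1): DENY
  req#13 t=6ms (window 1): DENY
  req#14 t=6ms (window 1): DENY
  req#15 t=8ms (window 2): ALLOW
  req#16 t=8ms (window 2): ALLOW
  req#17 t=9ms (window 2): DENY
  req#18 t=11ms (window 2): DENY
  req#19 t=12ms (window 3): ALLOW
  req#20 t=13ms (window 3): ALLOW
  req#21 t=13ms (window 3): DENY
  req#22 t=14ms (window 3): DENY
  req#23 t=15ms (window 3): DENY

Allowed counts by window: 2 2 2 2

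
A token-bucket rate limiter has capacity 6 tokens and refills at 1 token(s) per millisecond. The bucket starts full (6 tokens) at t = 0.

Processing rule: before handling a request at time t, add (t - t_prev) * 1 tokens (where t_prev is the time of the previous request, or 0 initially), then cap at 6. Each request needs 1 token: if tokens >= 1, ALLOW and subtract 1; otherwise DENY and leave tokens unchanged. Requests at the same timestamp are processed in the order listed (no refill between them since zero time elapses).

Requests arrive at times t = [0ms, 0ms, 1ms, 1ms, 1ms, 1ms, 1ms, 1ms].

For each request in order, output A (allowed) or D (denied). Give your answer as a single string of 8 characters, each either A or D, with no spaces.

Answer: AAAAAAAD

Derivation:
Simulating step by step:
  req#1 t=0ms: ALLOW
  req#2 t=0ms: ALLOW
  req#3 t=1ms: ALLOW
  req#4 t=1ms: ALLOW
  req#5 t=1ms: ALLOW
  req#6 t=1ms: ALLOW
  req#7 t=1ms: ALLOW
  req#8 t=1ms: DENY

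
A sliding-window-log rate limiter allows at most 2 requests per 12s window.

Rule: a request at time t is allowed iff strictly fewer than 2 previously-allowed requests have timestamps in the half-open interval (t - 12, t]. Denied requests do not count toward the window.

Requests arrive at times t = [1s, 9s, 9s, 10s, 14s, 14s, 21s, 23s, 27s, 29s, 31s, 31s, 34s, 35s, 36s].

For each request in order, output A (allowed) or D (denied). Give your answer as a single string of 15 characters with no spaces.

Answer: AADDADADADDDADD

Derivation:
Tracking allowed requests in the window:
  req#1 t=1s: ALLOW
  req#2 t=9s: ALLOW
  req#3 t=9s: DENY
  req#4 t=10s: DENY
  req#5 t=14s: ALLOW
  req#6 t=14s: DENY
  req#7 t=21s: ALLOW
  req#8 t=23s: DENY
  req#9 t=27s: ALLOW
  req#10 t=29s: DENY
  req#11 t=31s: DENY
  req#12 t=31s: DENY
  req#13 t=34s: ALLOW
  req#14 t=35s: DENY
  req#15 t=36s: DENY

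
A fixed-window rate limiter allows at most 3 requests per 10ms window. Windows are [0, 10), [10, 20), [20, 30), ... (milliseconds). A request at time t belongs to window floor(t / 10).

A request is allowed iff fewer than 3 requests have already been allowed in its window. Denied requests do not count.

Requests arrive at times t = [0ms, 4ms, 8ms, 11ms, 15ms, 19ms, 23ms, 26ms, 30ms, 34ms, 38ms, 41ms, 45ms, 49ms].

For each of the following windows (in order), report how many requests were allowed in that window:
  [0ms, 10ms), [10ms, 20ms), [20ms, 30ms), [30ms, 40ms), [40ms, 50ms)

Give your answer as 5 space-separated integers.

Answer: 3 3 2 3 3

Derivation:
Processing requests:
  req#1 t=0ms (window 0): ALLOW
  req#2 t=4ms (window 0): ALLOW
  req#3 t=8ms (window 0): ALLOW
  req#4 t=11ms (window 1): ALLOW
  req#5 t=15ms (window 1): ALLOW
  req#6 t=19ms (window 1): ALLOW
  req#7 t=23ms (window 2): ALLOW
  req#8 t=26ms (window 2): ALLOW
  req#9 t=30ms (window 3): ALLOW
  req#10 t=34ms (window 3): ALLOW
  req#11 t=38ms (window 3): ALLOW
  req#12 t=41ms (window 4): ALLOW
  req#13 t=45ms (window 4): ALLOW
  req#14 t=49ms (window 4): ALLOW

Allowed counts by window: 3 3 2 3 3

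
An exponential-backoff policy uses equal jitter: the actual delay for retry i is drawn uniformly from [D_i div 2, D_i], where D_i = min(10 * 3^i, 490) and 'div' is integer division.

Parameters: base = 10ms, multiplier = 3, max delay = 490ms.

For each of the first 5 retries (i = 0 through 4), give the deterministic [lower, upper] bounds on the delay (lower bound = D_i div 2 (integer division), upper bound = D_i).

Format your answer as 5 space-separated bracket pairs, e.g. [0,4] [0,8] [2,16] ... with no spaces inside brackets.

Answer: [5,10] [15,30] [45,90] [135,270] [245,490]

Derivation:
Computing bounds per retry:
  i=0: D_i=min(10*3^0,490)=10, bounds=[5,10]
  i=1: D_i=min(10*3^1,490)=30, bounds=[15,30]
  i=2: D_i=min(10*3^2,490)=90, bounds=[45,90]
  i=3: D_i=min(10*3^3,490)=270, bounds=[135,270]
  i=4: D_i=min(10*3^4,490)=490, bounds=[245,490]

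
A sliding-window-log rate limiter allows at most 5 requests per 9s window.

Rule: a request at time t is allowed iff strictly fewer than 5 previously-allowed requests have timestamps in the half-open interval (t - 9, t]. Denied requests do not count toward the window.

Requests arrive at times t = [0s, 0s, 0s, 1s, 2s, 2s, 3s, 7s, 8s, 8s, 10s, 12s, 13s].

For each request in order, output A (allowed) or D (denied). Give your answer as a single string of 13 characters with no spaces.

Answer: AAAAADDDDDAAA

Derivation:
Tracking allowed requests in the window:
  req#1 t=0s: ALLOW
  req#2 t=0s: ALLOW
  req#3 t=0s: ALLOW
  req#4 t=1s: ALLOW
  req#5 t=2s: ALLOW
  req#6 t=2s: DENY
  req#7 t=3s: DENY
  req#8 t=7s: DENY
  req#9 t=8s: DENY
  req#10 t=8s: DENY
  req#11 t=10s: ALLOW
  req#12 t=12s: ALLOW
  req#13 t=13s: ALLOW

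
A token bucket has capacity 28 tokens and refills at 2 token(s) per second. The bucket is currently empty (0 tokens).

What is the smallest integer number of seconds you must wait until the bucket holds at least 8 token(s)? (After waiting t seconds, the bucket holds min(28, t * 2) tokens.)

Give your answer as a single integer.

Need t * 2 >= 8, so t >= 8/2.
Smallest integer t = ceil(8/2) = 4.

Answer: 4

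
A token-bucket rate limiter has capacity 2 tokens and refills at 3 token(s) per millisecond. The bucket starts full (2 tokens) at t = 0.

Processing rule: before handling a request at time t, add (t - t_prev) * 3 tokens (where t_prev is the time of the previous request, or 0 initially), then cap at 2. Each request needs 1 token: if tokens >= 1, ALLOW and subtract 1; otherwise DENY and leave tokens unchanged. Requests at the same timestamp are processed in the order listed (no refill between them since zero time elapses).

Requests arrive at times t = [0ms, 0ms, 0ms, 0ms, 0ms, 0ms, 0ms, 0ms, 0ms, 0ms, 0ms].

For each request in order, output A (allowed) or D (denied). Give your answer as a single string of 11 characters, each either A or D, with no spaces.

Answer: AADDDDDDDDD

Derivation:
Simulating step by step:
  req#1 t=0ms: ALLOW
  req#2 t=0ms: ALLOW
  req#3 t=0ms: DENY
  req#4 t=0ms: DENY
  req#5 t=0ms: DENY
  req#6 t=0ms: DENY
  req#7 t=0ms: DENY
  req#8 t=0ms: DENY
  req#9 t=0ms: DENY
  req#10 t=0ms: DENY
  req#11 t=0ms: DENY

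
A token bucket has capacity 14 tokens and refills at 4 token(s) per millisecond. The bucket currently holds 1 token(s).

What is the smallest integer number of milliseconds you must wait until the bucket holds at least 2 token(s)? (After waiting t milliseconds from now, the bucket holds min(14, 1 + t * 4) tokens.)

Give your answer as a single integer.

Need 1 + t * 4 >= 2, so t >= 1/4.
Smallest integer t = ceil(1/4) = 1.

Answer: 1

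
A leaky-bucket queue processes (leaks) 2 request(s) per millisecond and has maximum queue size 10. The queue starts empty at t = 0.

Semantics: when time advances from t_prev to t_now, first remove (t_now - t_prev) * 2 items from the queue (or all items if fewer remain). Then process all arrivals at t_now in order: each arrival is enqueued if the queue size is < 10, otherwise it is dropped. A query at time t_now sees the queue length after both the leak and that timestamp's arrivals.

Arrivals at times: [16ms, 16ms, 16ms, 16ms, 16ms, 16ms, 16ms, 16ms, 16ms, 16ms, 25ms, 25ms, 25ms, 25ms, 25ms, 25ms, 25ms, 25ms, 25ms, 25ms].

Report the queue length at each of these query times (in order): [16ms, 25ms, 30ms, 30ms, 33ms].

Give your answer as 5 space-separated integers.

Queue lengths at query times:
  query t=16ms: backlog = 10
  query t=25ms: backlog = 10
  query t=30ms: backlog = 0
  query t=30ms: backlog = 0
  query t=33ms: backlog = 0

Answer: 10 10 0 0 0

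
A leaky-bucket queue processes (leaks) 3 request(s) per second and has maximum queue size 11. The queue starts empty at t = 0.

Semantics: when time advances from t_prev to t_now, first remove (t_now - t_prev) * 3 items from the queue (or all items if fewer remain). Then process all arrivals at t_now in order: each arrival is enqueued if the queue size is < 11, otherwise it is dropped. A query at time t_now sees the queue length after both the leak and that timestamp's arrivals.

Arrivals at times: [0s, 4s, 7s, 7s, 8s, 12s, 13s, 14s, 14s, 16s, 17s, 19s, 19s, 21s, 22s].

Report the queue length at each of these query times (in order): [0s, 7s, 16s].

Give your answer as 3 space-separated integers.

Queue lengths at query times:
  query t=0s: backlog = 1
  query t=7s: backlog = 2
  query t=16s: backlog = 1

Answer: 1 2 1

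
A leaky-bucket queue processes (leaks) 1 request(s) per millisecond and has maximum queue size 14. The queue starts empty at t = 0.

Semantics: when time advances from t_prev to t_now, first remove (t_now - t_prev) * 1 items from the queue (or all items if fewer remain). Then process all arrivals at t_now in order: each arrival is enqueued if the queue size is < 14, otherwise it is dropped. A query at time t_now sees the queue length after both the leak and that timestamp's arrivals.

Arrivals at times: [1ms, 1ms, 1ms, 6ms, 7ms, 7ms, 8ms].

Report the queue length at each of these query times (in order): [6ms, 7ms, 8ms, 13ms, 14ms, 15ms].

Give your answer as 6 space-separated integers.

Answer: 1 2 2 0 0 0

Derivation:
Queue lengths at query times:
  query t=6ms: backlog = 1
  query t=7ms: backlog = 2
  query t=8ms: backlog = 2
  query t=13ms: backlog = 0
  query t=14ms: backlog = 0
  query t=15ms: backlog = 0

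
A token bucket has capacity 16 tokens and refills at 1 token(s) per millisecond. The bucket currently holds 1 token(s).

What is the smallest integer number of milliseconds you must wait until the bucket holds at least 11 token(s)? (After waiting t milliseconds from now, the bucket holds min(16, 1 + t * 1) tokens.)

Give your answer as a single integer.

Need 1 + t * 1 >= 11, so t >= 10/1.
Smallest integer t = ceil(10/1) = 10.

Answer: 10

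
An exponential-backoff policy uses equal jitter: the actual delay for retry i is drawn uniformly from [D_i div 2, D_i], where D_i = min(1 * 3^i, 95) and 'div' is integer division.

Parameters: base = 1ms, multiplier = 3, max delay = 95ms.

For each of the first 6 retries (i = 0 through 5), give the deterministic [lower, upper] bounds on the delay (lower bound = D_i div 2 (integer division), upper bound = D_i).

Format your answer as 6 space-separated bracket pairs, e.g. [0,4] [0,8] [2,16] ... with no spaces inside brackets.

Computing bounds per retry:
  i=0: D_i=min(1*3^0,95)=1, bounds=[0,1]
  i=1: D_i=min(1*3^1,95)=3, bounds=[1,3]
  i=2: D_i=min(1*3^2,95)=9, bounds=[4,9]
  i=3: D_i=min(1*3^3,95)=27, bounds=[13,27]
  i=4: D_i=min(1*3^4,95)=81, bounds=[40,81]
  i=5: D_i=min(1*3^5,95)=95, bounds=[47,95]

Answer: [0,1] [1,3] [4,9] [13,27] [40,81] [47,95]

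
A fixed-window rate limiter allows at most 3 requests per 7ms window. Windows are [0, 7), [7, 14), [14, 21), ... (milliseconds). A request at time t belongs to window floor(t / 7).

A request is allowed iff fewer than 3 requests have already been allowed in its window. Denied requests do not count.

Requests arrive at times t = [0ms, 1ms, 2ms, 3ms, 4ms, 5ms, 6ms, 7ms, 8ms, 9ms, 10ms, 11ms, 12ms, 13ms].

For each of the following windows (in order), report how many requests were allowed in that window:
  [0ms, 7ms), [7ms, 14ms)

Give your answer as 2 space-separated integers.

Processing requests:
  req#1 t=0ms (window 0): ALLOW
  req#2 t=1ms (window 0): ALLOW
  req#3 t=2ms (window 0): ALLOW
  req#4 t=3ms (window 0): DENY
  req#5 t=4ms (window 0): DENY
  req#6 t=5ms (window 0): DENY
  req#7 t=6ms (window 0): DENY
  req#8 t=7ms (window 1): ALLOW
  req#9 t=8ms (window 1): ALLOW
  req#10 t=9ms (window 1): ALLOW
  req#11 t=10ms (window 1): DENY
  req#12 t=11ms (window 1): DENY
  req#13 t=12ms (window 1): DENY
  req#14 t=13ms (window 1): DENY

Allowed counts by window: 3 3

Answer: 3 3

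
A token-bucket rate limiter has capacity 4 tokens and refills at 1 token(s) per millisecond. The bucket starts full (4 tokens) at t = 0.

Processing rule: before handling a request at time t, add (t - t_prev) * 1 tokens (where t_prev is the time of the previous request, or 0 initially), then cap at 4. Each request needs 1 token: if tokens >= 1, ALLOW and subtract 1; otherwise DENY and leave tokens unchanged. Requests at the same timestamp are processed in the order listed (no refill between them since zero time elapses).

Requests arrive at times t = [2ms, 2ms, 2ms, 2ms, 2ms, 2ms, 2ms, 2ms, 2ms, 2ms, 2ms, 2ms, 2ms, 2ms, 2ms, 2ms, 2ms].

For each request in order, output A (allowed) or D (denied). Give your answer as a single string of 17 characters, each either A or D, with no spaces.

Answer: AAAADDDDDDDDDDDDD

Derivation:
Simulating step by step:
  req#1 t=2ms: ALLOW
  req#2 t=2ms: ALLOW
  req#3 t=2ms: ALLOW
  req#4 t=2ms: ALLOW
  req#5 t=2ms: DENY
  req#6 t=2ms: DENY
  req#7 t=2ms: DENY
  req#8 t=2ms: DENY
  req#9 t=2ms: DENY
  req#10 t=2ms: DENY
  req#11 t=2ms: DENY
  req#12 t=2ms: DENY
  req#13 t=2ms: DENY
  req#14 t=2ms: DENY
  req#15 t=2ms: DENY
  req#16 t=2ms: DENY
  req#17 t=2ms: DENY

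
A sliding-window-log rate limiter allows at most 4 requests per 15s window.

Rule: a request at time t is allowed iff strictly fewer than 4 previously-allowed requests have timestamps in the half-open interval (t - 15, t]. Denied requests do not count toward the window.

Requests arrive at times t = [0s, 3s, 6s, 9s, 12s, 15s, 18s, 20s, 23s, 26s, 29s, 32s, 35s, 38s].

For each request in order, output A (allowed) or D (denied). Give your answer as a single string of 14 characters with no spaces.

Answer: AAAADAADAADAAA

Derivation:
Tracking allowed requests in the window:
  req#1 t=0s: ALLOW
  req#2 t=3s: ALLOW
  req#3 t=6s: ALLOW
  req#4 t=9s: ALLOW
  req#5 t=12s: DENY
  req#6 t=15s: ALLOW
  req#7 t=18s: ALLOW
  req#8 t=20s: DENY
  req#9 t=23s: ALLOW
  req#10 t=26s: ALLOW
  req#11 t=29s: DENY
  req#12 t=32s: ALLOW
  req#13 t=35s: ALLOW
  req#14 t=38s: ALLOW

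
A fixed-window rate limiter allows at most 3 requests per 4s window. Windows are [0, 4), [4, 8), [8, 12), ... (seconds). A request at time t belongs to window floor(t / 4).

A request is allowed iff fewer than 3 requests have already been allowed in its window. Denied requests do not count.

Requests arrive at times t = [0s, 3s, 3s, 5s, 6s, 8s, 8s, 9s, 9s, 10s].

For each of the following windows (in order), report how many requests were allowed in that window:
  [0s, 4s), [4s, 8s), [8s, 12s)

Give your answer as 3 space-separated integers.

Processing requests:
  req#1 t=0s (window 0): ALLOW
  req#2 t=3s (window 0): ALLOW
  req#3 t=3s (window 0): ALLOW
  req#4 t=5s (window 1): ALLOW
  req#5 t=6s (window 1): ALLOW
  req#6 t=8s (window 2): ALLOW
  req#7 t=8s (window 2): ALLOW
  req#8 t=9s (window 2): ALLOW
  req#9 t=9s (window 2): DENY
  req#10 t=10s (window 2): DENY

Allowed counts by window: 3 2 3

Answer: 3 2 3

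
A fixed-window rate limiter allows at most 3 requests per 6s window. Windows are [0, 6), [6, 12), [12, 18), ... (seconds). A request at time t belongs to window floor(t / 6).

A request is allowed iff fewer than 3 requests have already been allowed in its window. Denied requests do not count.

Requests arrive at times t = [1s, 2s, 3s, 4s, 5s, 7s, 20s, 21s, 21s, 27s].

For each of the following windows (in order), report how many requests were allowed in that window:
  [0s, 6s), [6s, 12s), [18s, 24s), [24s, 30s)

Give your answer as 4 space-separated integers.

Answer: 3 1 3 1

Derivation:
Processing requests:
  req#1 t=1s (window 0): ALLOW
  req#2 t=2s (window 0): ALLOW
  req#3 t=3s (window 0): ALLOW
  req#4 t=4s (window 0): DENY
  req#5 t=5s (window 0): DENY
  req#6 t=7s (window 1): ALLOW
  req#7 t=20s (window 3): ALLOW
  req#8 t=21s (window 3): ALLOW
  req#9 t=21s (window 3): ALLOW
  req#10 t=27s (window 4): ALLOW

Allowed counts by window: 3 1 3 1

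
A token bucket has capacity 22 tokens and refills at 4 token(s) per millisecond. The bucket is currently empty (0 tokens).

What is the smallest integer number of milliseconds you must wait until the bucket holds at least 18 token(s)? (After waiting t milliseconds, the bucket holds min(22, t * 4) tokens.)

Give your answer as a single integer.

Answer: 5

Derivation:
Need t * 4 >= 18, so t >= 18/4.
Smallest integer t = ceil(18/4) = 5.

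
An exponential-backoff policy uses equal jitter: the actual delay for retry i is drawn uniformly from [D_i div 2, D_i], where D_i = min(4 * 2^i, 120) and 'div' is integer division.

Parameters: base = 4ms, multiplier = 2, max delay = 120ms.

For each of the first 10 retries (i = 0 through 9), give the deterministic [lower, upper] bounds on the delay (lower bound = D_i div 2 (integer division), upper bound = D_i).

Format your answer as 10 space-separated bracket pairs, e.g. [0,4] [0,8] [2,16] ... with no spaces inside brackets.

Answer: [2,4] [4,8] [8,16] [16,32] [32,64] [60,120] [60,120] [60,120] [60,120] [60,120]

Derivation:
Computing bounds per retry:
  i=0: D_i=min(4*2^0,120)=4, bounds=[2,4]
  i=1: D_i=min(4*2^1,120)=8, bounds=[4,8]
  i=2: D_i=min(4*2^2,120)=16, bounds=[8,16]
  i=3: D_i=min(4*2^3,120)=32, bounds=[16,32]
  i=4: D_i=min(4*2^4,120)=64, bounds=[32,64]
  i=5: D_i=min(4*2^5,120)=120, bounds=[60,120]
  i=6: D_i=min(4*2^6,120)=120, bounds=[60,120]
  i=7: D_i=min(4*2^7,120)=120, bounds=[60,120]
  i=8: D_i=min(4*2^8,120)=120, bounds=[60,120]
  i=9: D_i=min(4*2^9,120)=120, bounds=[60,120]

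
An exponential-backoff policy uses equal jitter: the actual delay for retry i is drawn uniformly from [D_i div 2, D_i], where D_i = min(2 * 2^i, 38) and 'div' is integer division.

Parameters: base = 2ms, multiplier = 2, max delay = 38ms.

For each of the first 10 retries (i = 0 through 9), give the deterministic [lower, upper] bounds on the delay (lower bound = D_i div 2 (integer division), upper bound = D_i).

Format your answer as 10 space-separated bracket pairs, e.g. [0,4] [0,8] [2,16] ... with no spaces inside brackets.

Computing bounds per retry:
  i=0: D_i=min(2*2^0,38)=2, bounds=[1,2]
  i=1: D_i=min(2*2^1,38)=4, bounds=[2,4]
  i=2: D_i=min(2*2^2,38)=8, bounds=[4,8]
  i=3: D_i=min(2*2^3,38)=16, bounds=[8,16]
  i=4: D_i=min(2*2^4,38)=32, bounds=[16,32]
  i=5: D_i=min(2*2^5,38)=38, bounds=[19,38]
  i=6: D_i=min(2*2^6,38)=38, bounds=[19,38]
  i=7: D_i=min(2*2^7,38)=38, bounds=[19,38]
  i=8: D_i=min(2*2^8,38)=38, bounds=[19,38]
  i=9: D_i=min(2*2^9,38)=38, bounds=[19,38]

Answer: [1,2] [2,4] [4,8] [8,16] [16,32] [19,38] [19,38] [19,38] [19,38] [19,38]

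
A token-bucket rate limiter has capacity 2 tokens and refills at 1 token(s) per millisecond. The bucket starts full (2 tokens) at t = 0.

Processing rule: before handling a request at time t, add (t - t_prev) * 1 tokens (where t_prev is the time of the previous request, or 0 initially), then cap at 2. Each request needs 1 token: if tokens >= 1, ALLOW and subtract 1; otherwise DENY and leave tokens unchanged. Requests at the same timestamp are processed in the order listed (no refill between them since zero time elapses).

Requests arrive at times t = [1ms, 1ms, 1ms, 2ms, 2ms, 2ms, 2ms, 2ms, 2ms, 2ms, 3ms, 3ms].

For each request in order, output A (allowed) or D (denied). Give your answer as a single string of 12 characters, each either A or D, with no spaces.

Simulating step by step:
  req#1 t=1ms: ALLOW
  req#2 t=1ms: ALLOW
  req#3 t=1ms: DENY
  req#4 t=2ms: ALLOW
  req#5 t=2ms: DENY
  req#6 t=2ms: DENY
  req#7 t=2ms: DENY
  req#8 t=2ms: DENY
  req#9 t=2ms: DENY
  req#10 t=2ms: DENY
  req#11 t=3ms: ALLOW
  req#12 t=3ms: DENY

Answer: AADADDDDDDAD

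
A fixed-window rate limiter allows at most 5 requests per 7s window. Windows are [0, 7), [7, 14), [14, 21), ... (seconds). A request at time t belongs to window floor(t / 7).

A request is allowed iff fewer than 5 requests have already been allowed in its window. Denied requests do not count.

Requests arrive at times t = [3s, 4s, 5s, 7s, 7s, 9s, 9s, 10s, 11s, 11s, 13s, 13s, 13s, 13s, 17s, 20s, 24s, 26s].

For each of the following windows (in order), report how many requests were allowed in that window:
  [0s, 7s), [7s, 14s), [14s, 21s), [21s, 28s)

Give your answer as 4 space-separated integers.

Answer: 3 5 2 2

Derivation:
Processing requests:
  req#1 t=3s (window 0): ALLOW
  req#2 t=4s (window 0): ALLOW
  req#3 t=5s (window 0): ALLOW
  req#4 t=7s (window 1): ALLOW
  req#5 t=7s (window 1): ALLOW
  req#6 t=9s (window 1): ALLOW
  req#7 t=9s (window 1): ALLOW
  req#8 t=10s (window 1): ALLOW
  req#9 t=11s (window 1): DENY
  req#10 t=11s (window 1): DENY
  req#11 t=13s (window 1): DENY
  req#12 t=13s (window 1): DENY
  req#13 t=13s (window 1): DENY
  req#14 t=13s (window 1): DENY
  req#15 t=17s (window 2): ALLOW
  req#16 t=20s (window 2): ALLOW
  req#17 t=24s (window 3): ALLOW
  req#18 t=26s (window 3): ALLOW

Allowed counts by window: 3 5 2 2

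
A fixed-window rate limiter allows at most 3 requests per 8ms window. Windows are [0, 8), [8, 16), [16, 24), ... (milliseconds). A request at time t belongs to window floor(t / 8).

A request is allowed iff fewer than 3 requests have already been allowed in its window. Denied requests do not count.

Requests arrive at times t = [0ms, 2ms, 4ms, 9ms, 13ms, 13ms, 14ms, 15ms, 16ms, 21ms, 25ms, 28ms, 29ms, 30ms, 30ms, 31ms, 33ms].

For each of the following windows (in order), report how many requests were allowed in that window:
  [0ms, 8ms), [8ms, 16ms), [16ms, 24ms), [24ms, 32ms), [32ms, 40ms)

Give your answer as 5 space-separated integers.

Answer: 3 3 2 3 1

Derivation:
Processing requests:
  req#1 t=0ms (window 0): ALLOW
  req#2 t=2ms (window 0): ALLOW
  req#3 t=4ms (window 0): ALLOW
  req#4 t=9ms (window 1): ALLOW
  req#5 t=13ms (window 1): ALLOW
  req#6 t=13ms (window 1): ALLOW
  req#7 t=14ms (window 1): DENY
  req#8 t=15ms (window 1): DENY
  req#9 t=16ms (window 2): ALLOW
  req#10 t=21ms (window 2): ALLOW
  req#11 t=25ms (window 3): ALLOW
  req#12 t=28ms (window 3): ALLOW
  req#13 t=29ms (window 3): ALLOW
  req#14 t=30ms (window 3): DENY
  req#15 t=30ms (window 3): DENY
  req#16 t=31ms (window 3): DENY
  req#17 t=33ms (window 4): ALLOW

Allowed counts by window: 3 3 2 3 1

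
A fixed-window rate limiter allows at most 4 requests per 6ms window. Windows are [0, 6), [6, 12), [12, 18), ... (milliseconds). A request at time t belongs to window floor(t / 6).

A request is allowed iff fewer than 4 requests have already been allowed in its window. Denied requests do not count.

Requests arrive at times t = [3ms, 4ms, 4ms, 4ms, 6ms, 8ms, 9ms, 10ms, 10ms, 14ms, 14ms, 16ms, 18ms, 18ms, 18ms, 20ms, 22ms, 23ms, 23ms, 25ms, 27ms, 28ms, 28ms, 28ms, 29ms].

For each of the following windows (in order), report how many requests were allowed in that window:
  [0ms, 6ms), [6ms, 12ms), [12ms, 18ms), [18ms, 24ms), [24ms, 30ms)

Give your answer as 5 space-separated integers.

Processing requests:
  req#1 t=3ms (window 0): ALLOW
  req#2 t=4ms (window 0): ALLOW
  req#3 t=4ms (window 0): ALLOW
  req#4 t=4ms (window 0): ALLOW
  req#5 t=6ms (window 1): ALLOW
  req#6 t=8ms (window 1): ALLOW
  req#7 t=9ms (window 1): ALLOW
  req#8 t=10ms (window 1): ALLOW
  req#9 t=10ms (window 1): DENY
  req#10 t=14ms (window 2): ALLOW
  req#11 t=14ms (window 2): ALLOW
  req#12 t=16ms (window 2): ALLOW
  req#13 t=18ms (window 3): ALLOW
  req#14 t=18ms (window 3): ALLOW
  req#15 t=18ms (window 3): ALLOW
  req#16 t=20ms (window 3): ALLOW
  req#17 t=22ms (window 3): DENY
  req#18 t=23ms (window 3): DENY
  req#19 t=23ms (window 3): DENY
  req#20 t=25ms (window 4): ALLOW
  req#21 t=27ms (window 4): ALLOW
  req#22 t=28ms (window 4): ALLOW
  req#23 t=28ms (window 4): ALLOW
  req#24 t=28ms (window 4): DENY
  req#25 t=29ms (window 4): DENY

Allowed counts by window: 4 4 3 4 4

Answer: 4 4 3 4 4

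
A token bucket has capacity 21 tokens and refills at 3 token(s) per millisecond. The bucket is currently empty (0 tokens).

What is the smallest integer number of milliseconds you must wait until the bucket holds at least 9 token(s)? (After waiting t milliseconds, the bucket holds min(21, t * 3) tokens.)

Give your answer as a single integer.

Need t * 3 >= 9, so t >= 9/3.
Smallest integer t = ceil(9/3) = 3.

Answer: 3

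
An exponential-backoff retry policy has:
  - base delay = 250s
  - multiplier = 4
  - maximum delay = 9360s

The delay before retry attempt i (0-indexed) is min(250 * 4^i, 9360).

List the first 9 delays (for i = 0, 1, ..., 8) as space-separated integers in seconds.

Computing each delay:
  i=0: min(250*4^0, 9360) = 250
  i=1: min(250*4^1, 9360) = 1000
  i=2: min(250*4^2, 9360) = 4000
  i=3: min(250*4^3, 9360) = 9360
  i=4: min(250*4^4, 9360) = 9360
  i=5: min(250*4^5, 9360) = 9360
  i=6: min(250*4^6, 9360) = 9360
  i=7: min(250*4^7, 9360) = 9360
  i=8: min(250*4^8, 9360) = 9360

Answer: 250 1000 4000 9360 9360 9360 9360 9360 9360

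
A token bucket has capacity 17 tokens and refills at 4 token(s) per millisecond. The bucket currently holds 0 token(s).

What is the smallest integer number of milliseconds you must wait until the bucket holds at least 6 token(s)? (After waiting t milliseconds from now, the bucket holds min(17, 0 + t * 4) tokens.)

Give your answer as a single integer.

Answer: 2

Derivation:
Need 0 + t * 4 >= 6, so t >= 6/4.
Smallest integer t = ceil(6/4) = 2.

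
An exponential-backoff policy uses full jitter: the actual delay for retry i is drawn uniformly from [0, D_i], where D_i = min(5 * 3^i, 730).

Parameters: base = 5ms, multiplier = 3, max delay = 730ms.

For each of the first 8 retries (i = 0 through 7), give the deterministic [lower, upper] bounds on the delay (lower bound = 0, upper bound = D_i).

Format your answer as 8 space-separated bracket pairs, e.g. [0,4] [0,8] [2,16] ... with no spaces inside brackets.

Answer: [0,5] [0,15] [0,45] [0,135] [0,405] [0,730] [0,730] [0,730]

Derivation:
Computing bounds per retry:
  i=0: D_i=min(5*3^0,730)=5, bounds=[0,5]
  i=1: D_i=min(5*3^1,730)=15, bounds=[0,15]
  i=2: D_i=min(5*3^2,730)=45, bounds=[0,45]
  i=3: D_i=min(5*3^3,730)=135, bounds=[0,135]
  i=4: D_i=min(5*3^4,730)=405, bounds=[0,405]
  i=5: D_i=min(5*3^5,730)=730, bounds=[0,730]
  i=6: D_i=min(5*3^6,730)=730, bounds=[0,730]
  i=7: D_i=min(5*3^7,730)=730, bounds=[0,730]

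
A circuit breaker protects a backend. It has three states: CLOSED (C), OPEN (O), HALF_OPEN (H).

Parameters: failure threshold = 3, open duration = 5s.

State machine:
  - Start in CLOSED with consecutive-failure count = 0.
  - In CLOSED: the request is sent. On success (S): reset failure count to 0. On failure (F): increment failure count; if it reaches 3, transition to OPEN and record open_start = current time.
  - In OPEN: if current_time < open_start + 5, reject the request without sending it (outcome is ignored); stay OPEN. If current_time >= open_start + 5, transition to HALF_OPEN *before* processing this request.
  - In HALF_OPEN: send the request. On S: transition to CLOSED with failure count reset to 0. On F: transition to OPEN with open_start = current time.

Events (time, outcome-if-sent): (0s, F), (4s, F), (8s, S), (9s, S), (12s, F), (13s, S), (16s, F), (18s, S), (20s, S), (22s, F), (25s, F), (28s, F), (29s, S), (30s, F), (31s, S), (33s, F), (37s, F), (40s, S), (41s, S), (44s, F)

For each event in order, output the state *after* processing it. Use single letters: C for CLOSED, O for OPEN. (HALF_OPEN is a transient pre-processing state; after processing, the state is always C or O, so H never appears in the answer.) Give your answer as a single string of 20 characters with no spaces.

Answer: CCCCCCCCCCCOOOOOOCCC

Derivation:
State after each event:
  event#1 t=0s outcome=F: state=CLOSED
  event#2 t=4s outcome=F: state=CLOSED
  event#3 t=8s outcome=S: state=CLOSED
  event#4 t=9s outcome=S: state=CLOSED
  event#5 t=12s outcome=F: state=CLOSED
  event#6 t=13s outcome=S: state=CLOSED
  event#7 t=16s outcome=F: state=CLOSED
  event#8 t=18s outcome=S: state=CLOSED
  event#9 t=20s outcome=S: state=CLOSED
  event#10 t=22s outcome=F: state=CLOSED
  event#11 t=25s outcome=F: state=CLOSED
  event#12 t=28s outcome=F: state=OPEN
  event#13 t=29s outcome=S: state=OPEN
  event#14 t=30s outcome=F: state=OPEN
  event#15 t=31s outcome=S: state=OPEN
  event#16 t=33s outcome=F: state=OPEN
  event#17 t=37s outcome=F: state=OPEN
  event#18 t=40s outcome=S: state=CLOSED
  event#19 t=41s outcome=S: state=CLOSED
  event#20 t=44s outcome=F: state=CLOSED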